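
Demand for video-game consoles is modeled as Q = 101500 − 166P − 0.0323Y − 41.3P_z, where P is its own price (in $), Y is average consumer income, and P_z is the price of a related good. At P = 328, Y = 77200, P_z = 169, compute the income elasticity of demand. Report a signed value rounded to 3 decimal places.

At the given values, Q = 101500 − 166(328) − 0.0323(77200) − 41.3(169) = 37578.74.
∂Q/∂Y = -0.0323.
E = (-0.0323) × (77200/37578.74) = -0.06635…

-0.066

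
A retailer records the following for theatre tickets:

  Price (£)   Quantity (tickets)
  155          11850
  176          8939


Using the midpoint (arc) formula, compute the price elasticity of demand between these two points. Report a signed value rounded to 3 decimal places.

%ΔQ = (8939 − 11850) / [(11850 + 8939)/2] = -2911/10394.5 = -0.280051…
%ΔP = (176 − 155) / [(155 + 176)/2] = 21/165.5 = 0.126888…
Arc Ed = %ΔQ / %ΔP = (-2911/10394.5) / (21/165.5) = -2.20707…

-2.207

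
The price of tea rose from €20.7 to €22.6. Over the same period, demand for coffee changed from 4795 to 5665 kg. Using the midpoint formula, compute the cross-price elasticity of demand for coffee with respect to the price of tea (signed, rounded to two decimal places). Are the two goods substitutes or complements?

1.90; substitutes

%ΔQ_{coffee} = (5665 − 4795)/avg = 870/5230 = 0.166347…
%ΔP_{tea} = (22.6 − 20.7)/avg = 1.9/21.65 = 0.087759…
E_cross = (870/5230) / (1.9/21.65) = 1.8954…
E_cross > 0 ⇒ the goods are substitutes.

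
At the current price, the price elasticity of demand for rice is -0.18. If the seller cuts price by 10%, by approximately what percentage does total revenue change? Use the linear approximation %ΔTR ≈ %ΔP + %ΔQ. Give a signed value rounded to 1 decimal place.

-8.2%

%ΔQ ≈ Ed × %ΔP = (-0.18) × (-10%) = +1.8000%
%ΔTR ≈ %ΔP + %ΔQ = (-10%) + (+1.8000%) = -8.2000%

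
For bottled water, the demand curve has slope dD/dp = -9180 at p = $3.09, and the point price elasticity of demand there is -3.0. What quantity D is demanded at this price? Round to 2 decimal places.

Ed = (dD/dp)·(p/D) ⇒ D = (dD/dp)·p/Ed = (-9180)·3.09/(-3.0) = 9455.4

9455.40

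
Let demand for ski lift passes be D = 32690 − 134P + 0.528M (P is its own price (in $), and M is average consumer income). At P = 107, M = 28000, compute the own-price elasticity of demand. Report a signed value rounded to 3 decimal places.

At the given values, D = 32690 − 134(107) + 0.528(28000) = 33136.
∂D/∂P = −134.
E = (-134) × (107/33136) = -0.43270…

-0.433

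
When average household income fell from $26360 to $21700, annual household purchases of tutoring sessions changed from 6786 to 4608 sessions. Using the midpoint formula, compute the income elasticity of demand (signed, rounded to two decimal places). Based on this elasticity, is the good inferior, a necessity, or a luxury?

%ΔQ = (4608 − 6786)/[( 6786 + 4608)/2] = -2178/5697 = -0.382306…
%ΔIncome = (21700 − 26360)/[( 26360 + 21700)/2] = -4660/24030 = -0.193924…
E_income = (-2178/5697) / (-4660/24030) = 1.9714…
E_income > 1 ⇒ normal good, luxury.

1.97; luxury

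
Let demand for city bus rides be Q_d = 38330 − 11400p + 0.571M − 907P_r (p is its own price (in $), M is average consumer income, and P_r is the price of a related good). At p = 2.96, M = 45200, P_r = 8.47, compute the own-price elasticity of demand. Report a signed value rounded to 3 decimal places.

-1.486

At the given values, Q_d = 38330 − 11400(2.96) + 0.571(45200) − 907(8.47) = 22712.91.
∂Q_d/∂p = −11400.
E = (-11400) × (2.96/22712.91) = -1.48567…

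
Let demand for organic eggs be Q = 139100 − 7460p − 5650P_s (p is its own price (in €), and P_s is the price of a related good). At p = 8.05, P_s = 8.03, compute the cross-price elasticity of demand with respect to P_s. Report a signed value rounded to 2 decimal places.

At the given values, Q = 139100 − 7460(8.05) − 5650(8.03) = 33677.5.
∂Q/∂P_s = -5650.
E = (-5650) × (8.03/33677.5) = -1.3471…

-1.35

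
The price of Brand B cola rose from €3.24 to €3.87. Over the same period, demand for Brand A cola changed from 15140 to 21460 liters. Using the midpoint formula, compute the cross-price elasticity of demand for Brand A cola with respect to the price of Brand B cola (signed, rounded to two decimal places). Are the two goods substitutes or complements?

%ΔQ_{Brand A cola} = (21460 − 15140)/avg = 6320/18300 = 0.345355…
%ΔP_{Brand B cola} = (3.87 − 3.24)/avg = 0.63/3.555 = 0.177215…
E_cross = (6320/18300) / (0.63/3.555) = 1.9487…
E_cross > 0 ⇒ the goods are substitutes.

1.95; substitutes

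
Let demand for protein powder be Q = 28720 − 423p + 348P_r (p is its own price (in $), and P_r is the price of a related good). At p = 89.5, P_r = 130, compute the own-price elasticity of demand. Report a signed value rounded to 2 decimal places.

-1.05

At the given values, Q = 28720 − 423(89.5) + 348(130) = 36101.5.
∂Q/∂p = −423.
E = (-423) × (89.5/36101.5) = -1.0486…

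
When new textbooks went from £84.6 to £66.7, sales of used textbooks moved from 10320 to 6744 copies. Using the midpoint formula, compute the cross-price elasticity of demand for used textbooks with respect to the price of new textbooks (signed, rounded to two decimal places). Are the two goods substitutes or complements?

1.77; substitutes

%ΔQ_{used textbooks} = (6744 − 10320)/avg = -3576/8532 = -0.419127…
%ΔP_{new textbooks} = (66.7 − 84.6)/avg = -17.9/75.65 = -0.236615…
E_cross = (-3576/8532) / (-17.9/75.65) = 1.7713…
E_cross > 0 ⇒ the goods are substitutes.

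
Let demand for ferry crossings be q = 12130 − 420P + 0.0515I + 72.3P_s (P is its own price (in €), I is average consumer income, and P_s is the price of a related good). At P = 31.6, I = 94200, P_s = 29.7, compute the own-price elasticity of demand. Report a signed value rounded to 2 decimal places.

-2.27

At the given values, q = 12130 − 420(31.6) + 0.0515(94200) + 72.3(29.7) = 5856.61.
∂q/∂P = −420.
E = (-420) × (31.6/5856.61) = -2.2661…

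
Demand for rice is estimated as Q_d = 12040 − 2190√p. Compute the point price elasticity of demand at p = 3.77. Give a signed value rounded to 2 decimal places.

-0.27

dQ_d/dp = −2190/(2√p) = -563.954. At p = 3.77, Q_d = 7787.79.
Ed = (dQ_d/dp)·(p/Q_d) = (-563.954) × (3.77/7787.79) = -0.2730…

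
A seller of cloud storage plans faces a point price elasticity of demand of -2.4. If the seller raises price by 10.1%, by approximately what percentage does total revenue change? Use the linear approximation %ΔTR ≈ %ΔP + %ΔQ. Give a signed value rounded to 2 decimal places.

%ΔQ ≈ Ed × %ΔP = (-2.4) × (+10.1%) = -24.2400%
%ΔTR ≈ %ΔP + %ΔQ = (+10.1%) + (-24.2400%) = -14.1400%

-14.14%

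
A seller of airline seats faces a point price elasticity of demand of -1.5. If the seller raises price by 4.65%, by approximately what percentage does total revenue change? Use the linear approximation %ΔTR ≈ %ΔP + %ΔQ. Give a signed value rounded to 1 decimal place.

-2.3%

%ΔQ ≈ Ed × %ΔP = (-1.5) × (+4.65%) = -6.9750%
%ΔTR ≈ %ΔP + %ΔQ = (+4.65%) + (-6.9750%) = -2.3250%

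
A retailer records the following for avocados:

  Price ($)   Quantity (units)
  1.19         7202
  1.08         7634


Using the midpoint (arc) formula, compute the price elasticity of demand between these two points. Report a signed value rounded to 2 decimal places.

-0.60

%ΔQ = (7634 − 7202) / [(7202 + 7634)/2] = 432/7418 = 0.058236…
%ΔP = (1.08 − 1.19) / [(1.19 + 1.08)/2] = -0.11/1.135 = -0.096916…
Arc Ed = %ΔQ / %ΔP = (432/7418) / (-0.11/1.135) = -0.6008…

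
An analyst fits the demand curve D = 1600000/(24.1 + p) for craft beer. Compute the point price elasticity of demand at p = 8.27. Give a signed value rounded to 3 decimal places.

-0.255

dD/dp = −1600000/(24.1 + p)² = -1526.98. At p = 8.27, D = 49428.5.
Ed = (dD/dp)·(p/D) = (-1526.98) × (8.27/49428.5) = -0.25548…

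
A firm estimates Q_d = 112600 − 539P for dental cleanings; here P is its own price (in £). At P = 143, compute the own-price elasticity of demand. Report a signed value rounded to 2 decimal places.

At the given values, Q_d = 112600 − 539(143) = 35523.
∂Q_d/∂P = −539.
E = (-539) × (143/35523) = -2.1697…

-2.17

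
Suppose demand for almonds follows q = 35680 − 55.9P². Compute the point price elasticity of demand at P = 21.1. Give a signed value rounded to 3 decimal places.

-4.612

dq/dP = −2·55.9·P = -2358.98. At P = 21.1, q = 10792.761.
Ed = (dq/dP)·(P/q) = (-2358.98) × (21.1/10792.761) = -4.61183…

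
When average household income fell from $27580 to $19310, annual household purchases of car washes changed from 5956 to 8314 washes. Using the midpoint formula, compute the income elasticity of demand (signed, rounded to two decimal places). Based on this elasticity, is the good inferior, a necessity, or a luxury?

%ΔQ = (8314 − 5956)/[( 5956 + 8314)/2] = 2358/7135 = 0.330483…
%ΔIncome = (19310 − 27580)/[( 27580 + 19310)/2] = -8270/23445 = -0.352740…
E_income = (2358/7135) / (-8270/23445) = -0.9369…
E_income < 0 ⇒ inferior good.

-0.94; inferior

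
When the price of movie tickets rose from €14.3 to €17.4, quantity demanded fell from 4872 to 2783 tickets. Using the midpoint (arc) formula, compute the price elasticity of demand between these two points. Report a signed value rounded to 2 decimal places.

%ΔQ = (2783 − 4872) / [(4872 + 2783)/2] = -2089/3827.5 = -0.545787…
%ΔP = (17.4 − 14.3) / [(14.3 + 17.4)/2] = 3.1/15.85 = 0.195583…
Arc Ed = %ΔQ / %ΔP = (-2089/3827.5) / (3.1/15.85) = -2.7905…

-2.79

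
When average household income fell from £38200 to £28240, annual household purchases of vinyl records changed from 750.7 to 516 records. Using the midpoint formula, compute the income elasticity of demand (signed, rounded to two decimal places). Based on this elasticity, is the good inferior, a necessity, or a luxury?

1.24; luxury

%ΔQ = (516 − 750.7)/[( 750.7 + 516)/2] = -234.7/633.35 = -0.370569…
%ΔIncome = (28240 − 38200)/[( 38200 + 28240)/2] = -9960/33220 = -0.299819…
E_income = (-234.7/633.35) / (-9960/33220) = 1.2359…
E_income > 1 ⇒ normal good, luxury.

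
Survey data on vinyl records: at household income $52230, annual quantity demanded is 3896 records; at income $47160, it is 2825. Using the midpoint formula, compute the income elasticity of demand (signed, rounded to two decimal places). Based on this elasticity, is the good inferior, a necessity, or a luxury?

3.12; luxury

%ΔQ = (2825 − 3896)/[( 3896 + 2825)/2] = -1071/3360.5 = -0.318702…
%ΔIncome = (47160 − 52230)/[( 52230 + 47160)/2] = -5070/49695 = -0.102022…
E_income = (-1071/3360.5) / (-5070/49695) = 3.1238…
E_income > 1 ⇒ normal good, luxury.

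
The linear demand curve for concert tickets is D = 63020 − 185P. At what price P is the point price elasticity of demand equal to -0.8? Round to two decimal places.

Ed = −185P/(63020 − 185P). Set this equal to -0.8:
185P = 0.8·(63020 − 185P) ⇒ 185P(1 + 0.8) = 0.8·63020
P = 0.8·63020 / (185·1.8) = 151.3993…

151.40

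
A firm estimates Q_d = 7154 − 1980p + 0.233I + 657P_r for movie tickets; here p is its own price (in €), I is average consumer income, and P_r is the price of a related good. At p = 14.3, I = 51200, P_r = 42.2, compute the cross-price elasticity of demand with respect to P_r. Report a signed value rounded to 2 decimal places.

1.50

At the given values, Q_d = 7154 − 1980(14.3) + 0.233(51200) + 657(42.2) = 18495.
∂Q_d/∂P_r = 657.
E = (657) × (42.2/18495) = 1.4990…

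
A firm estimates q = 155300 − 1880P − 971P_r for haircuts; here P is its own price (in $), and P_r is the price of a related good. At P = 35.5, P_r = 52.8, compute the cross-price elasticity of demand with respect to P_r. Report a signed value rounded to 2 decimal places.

At the given values, q = 155300 − 1880(35.5) − 971(52.8) = 37291.2.
∂q/∂P_r = -971.
E = (-971) × (52.8/37291.2) = -1.3748…

-1.37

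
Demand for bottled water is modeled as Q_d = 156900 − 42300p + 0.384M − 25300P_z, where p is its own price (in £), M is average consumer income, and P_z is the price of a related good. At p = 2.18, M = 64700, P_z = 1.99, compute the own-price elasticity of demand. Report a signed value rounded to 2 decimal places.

-2.35

At the given values, Q_d = 156900 − 42300(2.18) + 0.384(64700) − 25300(1.99) = 39183.8.
∂Q_d/∂p = −42300.
E = (-42300) × (2.18/39183.8) = -2.3533…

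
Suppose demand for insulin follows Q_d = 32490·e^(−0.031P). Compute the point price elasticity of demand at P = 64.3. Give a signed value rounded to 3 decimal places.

-1.993

dQ_d/dP = −0.031·Q_d = -137.225. At P = 64.3, Q_d = 4426.6.
Ed = (dQ_d/dP)·(P/Q_d) = (-137.225) × (64.3/4426.6) = -1.9933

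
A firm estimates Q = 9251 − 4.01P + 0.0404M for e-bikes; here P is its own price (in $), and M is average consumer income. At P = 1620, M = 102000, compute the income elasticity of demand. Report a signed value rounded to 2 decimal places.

At the given values, Q = 9251 − 4.01(1620) + 0.0404(102000) = 6875.6.
∂Q/∂M = 0.0404.
E = (0.0404) × (102000/6875.6) = 0.5993…

0.60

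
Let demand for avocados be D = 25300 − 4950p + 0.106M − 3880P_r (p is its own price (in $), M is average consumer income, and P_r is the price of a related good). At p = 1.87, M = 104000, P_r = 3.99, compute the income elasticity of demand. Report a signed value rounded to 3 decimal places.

0.951

At the given values, D = 25300 − 4950(1.87) + 0.106(104000) − 3880(3.99) = 11586.3.
∂D/∂M = 0.106.
E = (0.106) × (104000/11586.3) = 0.95146…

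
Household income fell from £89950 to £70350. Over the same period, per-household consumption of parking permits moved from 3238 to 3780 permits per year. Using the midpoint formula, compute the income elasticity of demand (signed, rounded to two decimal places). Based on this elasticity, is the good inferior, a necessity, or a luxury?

%ΔQ = (3780 − 3238)/[( 3238 + 3780)/2] = 542/3509 = 0.154459…
%ΔIncome = (70350 − 89950)/[( 89950 + 70350)/2] = -19600/80150 = -0.244541…
E_income = (542/3509) / (-19600/80150) = -0.6316…
E_income < 0 ⇒ inferior good.

-0.63; inferior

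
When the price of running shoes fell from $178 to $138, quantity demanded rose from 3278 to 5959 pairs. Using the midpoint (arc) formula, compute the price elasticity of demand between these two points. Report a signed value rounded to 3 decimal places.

-2.293

%ΔQ = (5959 − 3278) / [(3278 + 5959)/2] = 2681/4618.5 = 0.580491…
%ΔP = (138 − 178) / [(178 + 138)/2] = -40/158 = -0.253164…
Arc Ed = %ΔQ / %ΔP = (2681/4618.5) / (-40/158) = -2.29294…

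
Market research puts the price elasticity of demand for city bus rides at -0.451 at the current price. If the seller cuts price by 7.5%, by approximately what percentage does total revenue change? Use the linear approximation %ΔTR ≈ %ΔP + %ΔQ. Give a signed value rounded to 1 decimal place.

%ΔQ ≈ Ed × %ΔP = (-0.451) × (-7.5%) = +3.3825%
%ΔTR ≈ %ΔP + %ΔQ = (-7.5%) + (+3.3825%) = -4.1175%

-4.1%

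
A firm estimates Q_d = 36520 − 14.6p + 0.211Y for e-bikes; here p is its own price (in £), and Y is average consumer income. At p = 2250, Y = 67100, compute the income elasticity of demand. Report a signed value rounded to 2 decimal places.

At the given values, Q_d = 36520 − 14.6(2250) + 0.211(67100) = 17828.1.
∂Q_d/∂Y = 0.211.
E = (0.211) × (67100/17828.1) = 0.7941…

0.79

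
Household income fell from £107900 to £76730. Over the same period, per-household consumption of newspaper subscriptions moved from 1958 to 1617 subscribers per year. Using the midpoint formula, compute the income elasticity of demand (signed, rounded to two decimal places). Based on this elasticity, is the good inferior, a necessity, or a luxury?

0.56; necessity

%ΔQ = (1617 − 1958)/[( 1958 + 1617)/2] = -341/1787.5 = -0.190769…
%ΔIncome = (76730 − 107900)/[( 107900 + 76730)/2] = -31170/92315 = -0.337648…
E_income = (-341/1787.5) / (-31170/92315) = 0.5649…
0 < E_income < 1 ⇒ normal good, necessity.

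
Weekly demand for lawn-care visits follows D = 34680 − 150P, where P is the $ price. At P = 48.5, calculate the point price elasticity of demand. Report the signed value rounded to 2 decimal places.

dD/dP = −150. At P = 48.5, D = 34680 − 150(48.5) = 27405.
Ed = (dD/dP)·(P/D) = −150 × (48.5/27405) = -0.2654…

-0.27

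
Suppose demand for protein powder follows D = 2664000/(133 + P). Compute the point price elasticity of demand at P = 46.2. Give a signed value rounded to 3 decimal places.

-0.258

dD/dP = −2664000/(133 + P)² = -82.958. At P = 46.2, D = 14866.1.
Ed = (dD/dP)·(P/D) = (-82.958) × (46.2/14866.1) = -0.25781…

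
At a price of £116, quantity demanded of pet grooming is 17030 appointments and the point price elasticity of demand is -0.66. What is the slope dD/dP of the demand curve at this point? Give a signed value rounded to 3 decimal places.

-96.895

Ed = (dD/dP)·(P/D) ⇒ dD/dP = Ed·D/P = (-0.66)·17030/116 = -96.89482…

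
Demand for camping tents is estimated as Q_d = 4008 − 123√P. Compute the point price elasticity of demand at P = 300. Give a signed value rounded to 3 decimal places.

-0.567

dQ_d/dP = −123/(2√P) = -3.5507. At P = 300, Q_d = 1877.58.
Ed = (dQ_d/dP)·(P/Q_d) = (-3.5507) × (300/1877.58) = -0.56733…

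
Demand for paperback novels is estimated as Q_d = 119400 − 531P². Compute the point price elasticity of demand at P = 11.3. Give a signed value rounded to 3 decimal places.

-2.628

dQ_d/dP = −2·531·P = -12000.6. At P = 11.3, Q_d = 51596.61.
Ed = (dQ_d/dP)·(P/Q_d) = (-12000.6) × (11.3/51596.61) = -2.62821…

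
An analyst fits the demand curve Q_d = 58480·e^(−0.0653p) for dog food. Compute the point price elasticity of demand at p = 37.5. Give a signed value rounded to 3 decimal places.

dQ_d/dp = −0.0653·Q_d = -329.945. At p = 37.5, Q_d = 5052.76.
Ed = (dQ_d/dp)·(p/Q_d) = (-329.945) × (37.5/5052.76) = -2.44875

-2.449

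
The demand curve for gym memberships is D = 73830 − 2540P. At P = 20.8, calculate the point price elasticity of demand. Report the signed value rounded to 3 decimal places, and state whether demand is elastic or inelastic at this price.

-2.516; elastic

dD/dP = −2540. At P = 20.8, D = 73830 − 2540(20.8) = 20998.
Ed = (dD/dP)·(P/D) = −2540 × (20.8/20998) = -2.51604…
|Ed| = 2.516 > 1, so demand is elastic.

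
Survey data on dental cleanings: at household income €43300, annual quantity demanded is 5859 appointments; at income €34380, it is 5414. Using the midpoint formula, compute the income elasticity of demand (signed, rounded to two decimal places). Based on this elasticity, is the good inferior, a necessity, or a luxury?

0.34; necessity

%ΔQ = (5414 − 5859)/[( 5859 + 5414)/2] = -445/5636.5 = -0.078949…
%ΔIncome = (34380 − 43300)/[( 43300 + 34380)/2] = -8920/38840 = -0.229660…
E_income = (-445/5636.5) / (-8920/38840) = 0.3437…
0 < E_income < 1 ⇒ normal good, necessity.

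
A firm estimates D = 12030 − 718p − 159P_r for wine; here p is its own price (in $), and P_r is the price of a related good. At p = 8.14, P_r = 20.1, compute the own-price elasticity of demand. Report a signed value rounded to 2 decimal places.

At the given values, D = 12030 − 718(8.14) − 159(20.1) = 2989.58.
∂D/∂p = −718.
E = (-718) × (8.14/2989.58) = -1.9549…

-1.95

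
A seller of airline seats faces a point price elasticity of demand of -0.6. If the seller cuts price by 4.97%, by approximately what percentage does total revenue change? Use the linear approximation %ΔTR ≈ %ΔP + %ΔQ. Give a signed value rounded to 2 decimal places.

-1.99%

%ΔQ ≈ Ed × %ΔP = (-0.6) × (-4.97%) = +2.9820%
%ΔTR ≈ %ΔP + %ΔQ = (-4.97%) + (+2.9820%) = -1.9880%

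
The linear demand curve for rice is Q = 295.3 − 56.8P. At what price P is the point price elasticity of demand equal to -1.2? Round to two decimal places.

2.84

Ed = −56.8P/(295.3 − 56.8P). Set this equal to -1.2:
56.8P = 1.2·(295.3 − 56.8P) ⇒ 56.8P(1 + 1.2) = 1.2·295.3
P = 1.2·295.3 / (56.8·2.2) = 2.8357…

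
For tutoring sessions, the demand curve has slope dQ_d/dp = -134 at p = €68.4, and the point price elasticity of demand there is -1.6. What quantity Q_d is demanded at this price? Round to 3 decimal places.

Ed = (dQ_d/dp)·(p/Q_d) ⇒ Q_d = (dQ_d/dp)·p/Ed = (-134)·68.4/(-1.6) = 5728.5

5728.500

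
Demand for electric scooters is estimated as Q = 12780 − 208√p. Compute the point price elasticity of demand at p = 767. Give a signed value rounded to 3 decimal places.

dQ/dp = −208/(2√p) = -3.75522. At p = 767, Q = 7019.49.
Ed = (dQ/dp)·(p/Q) = (-3.75522) × (767/7019.49) = -0.41032…

-0.410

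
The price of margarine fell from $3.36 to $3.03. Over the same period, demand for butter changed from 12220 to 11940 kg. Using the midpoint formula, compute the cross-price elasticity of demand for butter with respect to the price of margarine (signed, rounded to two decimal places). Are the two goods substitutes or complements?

0.22; substitutes

%ΔQ_{butter} = (11940 − 12220)/avg = -280/12080 = -0.023178…
%ΔP_{margarine} = (3.03 − 3.36)/avg = -0.33/3.195 = -0.103286…
E_cross = (-280/12080) / (-0.33/3.195) = 0.2244…
E_cross > 0 ⇒ the goods are substitutes.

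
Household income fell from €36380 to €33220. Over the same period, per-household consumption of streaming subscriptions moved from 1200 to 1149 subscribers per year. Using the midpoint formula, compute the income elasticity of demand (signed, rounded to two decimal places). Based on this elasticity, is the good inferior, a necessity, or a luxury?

%ΔQ = (1149 − 1200)/[( 1200 + 1149)/2] = -51/1174.5 = -0.043422…
%ΔIncome = (33220 − 36380)/[( 36380 + 33220)/2] = -3160/34800 = -0.090804…
E_income = (-51/1174.5) / (-3160/34800) = 0.4781…
0 < E_income < 1 ⇒ normal good, necessity.

0.48; necessity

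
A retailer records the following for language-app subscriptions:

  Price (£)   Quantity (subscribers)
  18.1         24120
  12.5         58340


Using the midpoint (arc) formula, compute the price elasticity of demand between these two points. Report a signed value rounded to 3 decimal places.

-2.268

%ΔQ = (58340 − 24120) / [(24120 + 58340)/2] = 34220/41230 = 0.829978…
%ΔP = (12.5 − 18.1) / [(18.1 + 12.5)/2] = -5.6/15.3 = -0.366013…
Arc Ed = %ΔQ / %ΔP = (34220/41230) / (-5.6/15.3) = -2.26761…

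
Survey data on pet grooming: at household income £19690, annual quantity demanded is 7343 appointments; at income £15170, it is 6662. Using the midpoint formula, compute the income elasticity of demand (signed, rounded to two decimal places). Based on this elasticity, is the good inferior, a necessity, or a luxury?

%ΔQ = (6662 − 7343)/[( 7343 + 6662)/2] = -681/7002.5 = -0.097250…
%ΔIncome = (15170 − 19690)/[( 19690 + 15170)/2] = -4520/17430 = -0.259323…
E_income = (-681/7002.5) / (-4520/17430) = 0.3750…
0 < E_income < 1 ⇒ normal good, necessity.

0.38; necessity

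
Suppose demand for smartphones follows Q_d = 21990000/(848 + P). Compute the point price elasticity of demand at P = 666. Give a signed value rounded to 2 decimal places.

-0.44

dQ_d/dP = −21990000/(848 + P)² = -9.59342. At P = 666, Q_d = 14524.4.
Ed = (dQ_d/dP)·(P/Q_d) = (-9.59342) × (666/14524.4) = -0.4398…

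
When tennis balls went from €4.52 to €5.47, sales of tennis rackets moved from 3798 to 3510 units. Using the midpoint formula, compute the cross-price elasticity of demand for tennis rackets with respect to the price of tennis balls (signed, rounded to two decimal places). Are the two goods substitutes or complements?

-0.41; complements

%ΔQ_{tennis rackets} = (3510 − 3798)/avg = -288/3654 = -0.078817…
%ΔP_{tennis balls} = (5.47 − 4.52)/avg = 0.95/4.995 = 0.190190…
E_cross = (-288/3654) / (0.95/4.995) = -0.4144…
E_cross < 0 ⇒ the goods are complements.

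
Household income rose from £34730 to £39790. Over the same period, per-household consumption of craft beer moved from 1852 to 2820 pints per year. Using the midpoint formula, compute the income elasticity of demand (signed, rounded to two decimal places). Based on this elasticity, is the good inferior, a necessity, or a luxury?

3.05; luxury

%ΔQ = (2820 − 1852)/[( 1852 + 2820)/2] = 968/2336 = 0.414383…
%ΔIncome = (39790 − 34730)/[( 34730 + 39790)/2] = 5060/37260 = 0.135802…
E_income = (968/2336) / (5060/37260) = 3.0513…
E_income > 1 ⇒ normal good, luxury.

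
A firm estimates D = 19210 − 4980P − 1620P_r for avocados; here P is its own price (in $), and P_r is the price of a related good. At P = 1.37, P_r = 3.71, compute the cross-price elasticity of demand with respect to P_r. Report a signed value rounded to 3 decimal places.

At the given values, D = 19210 − 4980(1.37) − 1620(3.71) = 6377.2.
∂D/∂P_r = -1620.
E = (-1620) × (3.71/6377.2) = -0.94245…

-0.942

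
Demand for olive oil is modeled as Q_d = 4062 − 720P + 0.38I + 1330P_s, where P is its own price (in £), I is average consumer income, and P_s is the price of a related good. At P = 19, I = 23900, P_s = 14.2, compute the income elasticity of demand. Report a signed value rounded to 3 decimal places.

0.495

At the given values, Q_d = 4062 − 720(19) + 0.38(23900) + 1330(14.2) = 18350.
∂Q_d/∂I = 0.38.
E = (0.38) × (23900/18350) = 0.49493…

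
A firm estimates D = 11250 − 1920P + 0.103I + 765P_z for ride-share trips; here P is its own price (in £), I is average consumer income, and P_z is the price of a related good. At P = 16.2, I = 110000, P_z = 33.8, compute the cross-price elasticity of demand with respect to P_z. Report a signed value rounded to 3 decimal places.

1.492

At the given values, D = 11250 − 1920(16.2) + 0.103(110000) + 765(33.8) = 17333.
∂D/∂P_z = 765.
E = (765) × (33.8/17333) = 1.49177…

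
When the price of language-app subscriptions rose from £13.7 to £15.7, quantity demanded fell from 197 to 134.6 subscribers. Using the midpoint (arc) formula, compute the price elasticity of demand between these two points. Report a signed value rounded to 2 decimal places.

%ΔQ = (134.6 − 197) / [(197 + 134.6)/2] = -62.4/165.8 = -0.376357…
%ΔP = (15.7 − 13.7) / [(13.7 + 15.7)/2] = 2/14.7 = 0.136054…
Arc Ed = %ΔQ / %ΔP = (-62.4/165.8) / (2/14.7) = -2.7662…

-2.77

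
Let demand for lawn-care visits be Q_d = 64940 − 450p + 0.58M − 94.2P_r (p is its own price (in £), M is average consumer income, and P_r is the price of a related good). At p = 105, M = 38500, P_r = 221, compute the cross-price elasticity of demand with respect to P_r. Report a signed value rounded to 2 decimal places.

-1.08

At the given values, Q_d = 64940 − 450(105) + 0.58(38500) − 94.2(221) = 19201.8.
∂Q_d/∂P_r = -94.2.
E = (-94.2) × (221/19201.8) = -1.0841…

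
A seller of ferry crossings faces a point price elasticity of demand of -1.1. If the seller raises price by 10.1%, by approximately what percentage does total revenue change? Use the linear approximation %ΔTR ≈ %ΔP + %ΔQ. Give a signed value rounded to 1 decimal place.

%ΔQ ≈ Ed × %ΔP = (-1.1) × (+10.1%) = -11.1100%
%ΔTR ≈ %ΔP + %ΔQ = (+10.1%) + (-11.1100%) = -1.0100%

-1.0%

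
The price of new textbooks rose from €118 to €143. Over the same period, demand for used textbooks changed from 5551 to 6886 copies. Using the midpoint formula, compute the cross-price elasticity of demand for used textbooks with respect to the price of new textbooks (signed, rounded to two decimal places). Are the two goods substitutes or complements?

%ΔQ_{used textbooks} = (6886 − 5551)/avg = 1335/6218.5 = 0.214681…
%ΔP_{new textbooks} = (143 − 118)/avg = 25/130.5 = 0.191570…
E_cross = (1335/6218.5) / (25/130.5) = 1.1206…
E_cross > 0 ⇒ the goods are substitutes.

1.12; substitutes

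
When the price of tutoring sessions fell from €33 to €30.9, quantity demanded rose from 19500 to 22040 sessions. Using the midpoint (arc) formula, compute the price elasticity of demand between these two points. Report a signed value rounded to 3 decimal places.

%ΔQ = (22040 − 19500) / [(19500 + 22040)/2] = 2540/20770 = 0.122291…
%ΔP = (30.9 − 33) / [(33 + 30.9)/2] = -2.1/31.95 = -0.065727…
Arc Ed = %ΔQ / %ΔP = (2540/20770) / (-2.1/31.95) = -1.86058…

-1.861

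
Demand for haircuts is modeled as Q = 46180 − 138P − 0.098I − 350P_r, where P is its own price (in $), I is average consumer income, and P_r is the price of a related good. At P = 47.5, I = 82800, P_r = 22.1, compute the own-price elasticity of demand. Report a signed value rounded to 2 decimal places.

-0.28

At the given values, Q = 46180 − 138(47.5) − 0.098(82800) − 350(22.1) = 23775.6.
∂Q/∂P = −138.
E = (-138) × (47.5/23775.6) = -0.2757…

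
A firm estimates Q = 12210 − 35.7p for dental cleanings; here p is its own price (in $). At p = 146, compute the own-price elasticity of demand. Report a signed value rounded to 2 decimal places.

-0.74

At the given values, Q = 12210 − 35.7(146) = 6997.8.
∂Q/∂p = −35.7.
E = (-35.7) × (146/6997.8) = -0.7448…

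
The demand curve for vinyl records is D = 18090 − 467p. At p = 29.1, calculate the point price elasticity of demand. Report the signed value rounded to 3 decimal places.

dD/dp = −467. At p = 29.1, D = 18090 − 467(29.1) = 4500.3.
Ed = (dD/dp)·(p/D) = −467 × (29.1/4500.3) = -3.01973…

-3.020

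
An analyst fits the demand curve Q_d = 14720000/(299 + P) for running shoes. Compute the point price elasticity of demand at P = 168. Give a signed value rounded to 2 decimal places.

dQ_d/dP = −14720000/(299 + P)² = -67.4954. At P = 168, Q_d = 31520.3.
Ed = (dQ_d/dP)·(P/Q_d) = (-67.4954) × (168/31520.3) = -0.3597…

-0.36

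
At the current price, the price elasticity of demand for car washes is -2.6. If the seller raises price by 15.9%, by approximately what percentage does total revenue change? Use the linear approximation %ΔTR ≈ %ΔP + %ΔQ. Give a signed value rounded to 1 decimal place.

%ΔQ ≈ Ed × %ΔP = (-2.6) × (+15.9%) = -41.3400%
%ΔTR ≈ %ΔP + %ΔQ = (+15.9%) + (-41.3400%) = -25.4400%

-25.4%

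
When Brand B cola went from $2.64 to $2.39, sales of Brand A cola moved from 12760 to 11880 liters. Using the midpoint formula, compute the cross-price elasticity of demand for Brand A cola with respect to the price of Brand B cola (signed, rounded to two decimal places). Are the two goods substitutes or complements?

%ΔQ_{Brand A cola} = (11880 − 12760)/avg = -880/12320 = -0.071428…
%ΔP_{Brand B cola} = (2.39 − 2.64)/avg = -0.25/2.515 = -0.099403…
E_cross = (-880/12320) / (-0.25/2.515) = 0.7185…
E_cross > 0 ⇒ the goods are substitutes.

0.72; substitutes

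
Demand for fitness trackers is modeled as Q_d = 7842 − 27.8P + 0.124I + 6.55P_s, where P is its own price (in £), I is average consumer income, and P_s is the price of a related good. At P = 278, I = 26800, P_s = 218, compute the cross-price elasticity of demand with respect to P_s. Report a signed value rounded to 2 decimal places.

At the given values, Q_d = 7842 − 27.8(278) + 0.124(26800) + 6.55(218) = 4864.7.
∂Q_d/∂P_s = 6.55.
E = (6.55) × (218/4864.7) = 0.2935…

0.29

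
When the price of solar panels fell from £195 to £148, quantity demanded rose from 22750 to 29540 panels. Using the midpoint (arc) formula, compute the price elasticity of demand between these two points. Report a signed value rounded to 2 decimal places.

-0.95

%ΔQ = (29540 − 22750) / [(22750 + 29540)/2] = 6790/26145 = 0.259705…
%ΔP = (148 − 195) / [(195 + 148)/2] = -47/171.5 = -0.274052…
Arc Ed = %ΔQ / %ΔP = (6790/26145) / (-47/171.5) = -0.9476…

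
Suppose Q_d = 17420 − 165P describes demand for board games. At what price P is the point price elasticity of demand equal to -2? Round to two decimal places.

Ed = −165P/(17420 − 165P). Set this equal to -2:
165P = 2·(17420 − 165P) ⇒ 165P(1 + 2) = 2·17420
P = 2·17420 / (165·3) = 70.3838…

70.38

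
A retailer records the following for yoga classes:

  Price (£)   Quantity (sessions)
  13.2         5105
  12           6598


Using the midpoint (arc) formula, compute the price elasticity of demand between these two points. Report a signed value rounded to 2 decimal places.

%ΔQ = (6598 − 5105) / [(5105 + 6598)/2] = 1493/5851.5 = 0.255148…
%ΔP = (12 − 13.2) / [(13.2 + 12)/2] = -1.2/12.6 = -0.095238…
Arc Ed = %ΔQ / %ΔP = (1493/5851.5) / (-1.2/12.6) = -2.6790…

-2.68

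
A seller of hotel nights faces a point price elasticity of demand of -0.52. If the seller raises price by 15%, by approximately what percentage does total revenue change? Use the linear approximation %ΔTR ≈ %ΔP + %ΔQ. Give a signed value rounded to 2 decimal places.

+7.20%

%ΔQ ≈ Ed × %ΔP = (-0.52) × (+15%) = -7.8000%
%ΔTR ≈ %ΔP + %ΔQ = (+15%) + (-7.8000%) = +7.2000%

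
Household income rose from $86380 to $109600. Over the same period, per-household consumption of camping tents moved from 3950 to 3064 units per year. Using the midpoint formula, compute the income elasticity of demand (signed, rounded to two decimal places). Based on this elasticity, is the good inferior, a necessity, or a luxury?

%ΔQ = (3064 − 3950)/[( 3950 + 3064)/2] = -886/3507 = -0.252637…
%ΔIncome = (109600 − 86380)/[( 86380 + 109600)/2] = 23220/97990 = 0.236962…
E_income = (-886/3507) / (23220/97990) = -1.0661…
E_income < 0 ⇒ inferior good.

-1.07; inferior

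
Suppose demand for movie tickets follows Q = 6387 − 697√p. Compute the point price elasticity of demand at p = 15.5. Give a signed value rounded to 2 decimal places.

dQ/dp = −697/(2√p) = -88.5191. At p = 15.5, Q = 3642.91.
Ed = (dQ/dp)·(p/Q) = (-88.5191) × (15.5/3642.91) = -0.3766…

-0.38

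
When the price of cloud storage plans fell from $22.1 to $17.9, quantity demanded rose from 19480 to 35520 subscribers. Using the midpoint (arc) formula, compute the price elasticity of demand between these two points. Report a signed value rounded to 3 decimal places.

-2.777

%ΔQ = (35520 − 19480) / [(19480 + 35520)/2] = 16040/27500 = 0.583272…
%ΔP = (17.9 − 22.1) / [(22.1 + 17.9)/2] = -4.2/20 = -0.21
Arc Ed = %ΔQ / %ΔP = (16040/27500) / (-4.2/20) = -2.77748…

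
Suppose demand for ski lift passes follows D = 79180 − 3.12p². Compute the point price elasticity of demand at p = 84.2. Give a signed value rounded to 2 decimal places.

-0.78

dD/dp = −2·3.12·p = -525.408. At p = 84.2, D = 57060.3232.
Ed = (dD/dp)·(p/D) = (-525.408) × (84.2/57060.3232) = -0.7753…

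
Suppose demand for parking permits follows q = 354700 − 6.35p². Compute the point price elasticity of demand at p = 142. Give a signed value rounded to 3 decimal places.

-1.130

dq/dp = −2·6.35·p = -1803.4. At p = 142, q = 226658.6.
Ed = (dq/dp)·(p/q) = (-1803.4) × (142/226658.6) = -1.12981…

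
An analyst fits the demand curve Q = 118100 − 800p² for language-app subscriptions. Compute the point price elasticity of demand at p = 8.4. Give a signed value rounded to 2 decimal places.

-1.83

dQ/dp = −2·800·p = -13440. At p = 8.4, Q = 61652.
Ed = (dQ/dp)·(p/Q) = (-13440) × (8.4/61652) = -1.8311…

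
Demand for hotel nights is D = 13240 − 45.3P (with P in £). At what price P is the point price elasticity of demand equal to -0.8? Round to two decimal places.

Ed = −45.3P/(13240 − 45.3P). Set this equal to -0.8:
45.3P = 0.8·(13240 − 45.3P) ⇒ 45.3P(1 + 0.8) = 0.8·13240
P = 0.8·13240 / (45.3·1.8) = 129.8994…

129.90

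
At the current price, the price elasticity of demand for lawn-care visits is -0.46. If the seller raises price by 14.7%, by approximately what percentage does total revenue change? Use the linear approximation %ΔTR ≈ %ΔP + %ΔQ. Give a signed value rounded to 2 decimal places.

%ΔQ ≈ Ed × %ΔP = (-0.46) × (+14.7%) = -6.7620%
%ΔTR ≈ %ΔP + %ΔQ = (+14.7%) + (-6.7620%) = +7.9380%

+7.94%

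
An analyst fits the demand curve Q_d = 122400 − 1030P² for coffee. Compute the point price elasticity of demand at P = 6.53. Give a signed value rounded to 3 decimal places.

-1.119

dQ_d/dP = −2·1030·P = -13451.8. At P = 6.53, Q_d = 78479.873.
Ed = (dQ_d/dP)·(P/Q_d) = (-13451.8) × (6.53/78479.873) = -1.11927…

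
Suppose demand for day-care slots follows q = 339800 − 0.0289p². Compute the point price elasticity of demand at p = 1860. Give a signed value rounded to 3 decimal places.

dq/dp = −2·0.0289·p = -107.508. At p = 1860, q = 239817.56.
Ed = (dq/dp)·(p/q) = (-107.508) × (1860/239817.56) = -0.83382…

-0.834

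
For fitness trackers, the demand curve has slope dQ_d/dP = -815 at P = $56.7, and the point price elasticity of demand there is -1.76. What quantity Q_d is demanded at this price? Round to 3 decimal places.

Ed = (dQ_d/dP)·(P/Q_d) ⇒ Q_d = (dQ_d/dP)·P/Ed = (-815)·56.7/(-1.76) = 26255.96590…

26255.966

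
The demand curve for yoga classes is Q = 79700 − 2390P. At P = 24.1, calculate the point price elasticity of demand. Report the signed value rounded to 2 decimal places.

dQ/dP = −2390. At P = 24.1, Q = 79700 − 2390(24.1) = 22101.
Ed = (dQ/dP)·(P/Q) = −2390 × (24.1/22101) = -2.6061…

-2.61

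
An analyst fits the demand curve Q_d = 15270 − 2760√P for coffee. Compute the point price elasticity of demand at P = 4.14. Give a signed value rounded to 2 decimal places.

dQ_d/dP = −2760/(2√P) = -678.233. At P = 4.14, Q_d = 9654.23.
Ed = (dQ_d/dP)·(P/Q_d) = (-678.233) × (4.14/9654.23) = -0.2908…

-0.29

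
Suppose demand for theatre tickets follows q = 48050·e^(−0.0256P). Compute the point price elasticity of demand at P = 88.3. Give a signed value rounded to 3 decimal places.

dq/dP = −0.0256·q = -128.298. At P = 88.3, q = 5011.63.
Ed = (dq/dP)·(P/q) = (-128.298) × (88.3/5011.63) = -2.26048

-2.260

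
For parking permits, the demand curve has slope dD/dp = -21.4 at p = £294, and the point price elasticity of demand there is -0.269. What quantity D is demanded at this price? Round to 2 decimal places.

23388.85

Ed = (dD/dp)·(p/D) ⇒ D = (dD/dp)·p/Ed = (-21.4)·294/(-0.269) = 23388.8475…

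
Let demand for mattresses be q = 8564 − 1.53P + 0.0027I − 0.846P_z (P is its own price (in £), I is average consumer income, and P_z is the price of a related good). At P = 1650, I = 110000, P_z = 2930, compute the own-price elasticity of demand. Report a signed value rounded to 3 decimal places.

At the given values, q = 8564 − 1.53(1650) + 0.0027(110000) − 0.846(2930) = 3857.72.
∂q/∂P = −1.53.
E = (-1.53) × (1650/3857.72) = -0.65440…

-0.654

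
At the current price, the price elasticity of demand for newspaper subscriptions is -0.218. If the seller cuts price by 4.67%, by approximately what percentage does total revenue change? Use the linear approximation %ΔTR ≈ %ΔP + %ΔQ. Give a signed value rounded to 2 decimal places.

%ΔQ ≈ Ed × %ΔP = (-0.218) × (-4.67%) = +1.0181%
%ΔTR ≈ %ΔP + %ΔQ = (-4.67%) + (+1.0181%) = -3.6519%

-3.65%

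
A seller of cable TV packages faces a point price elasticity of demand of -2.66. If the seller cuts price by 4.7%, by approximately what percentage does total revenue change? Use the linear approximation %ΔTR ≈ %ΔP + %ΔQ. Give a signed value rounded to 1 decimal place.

%ΔQ ≈ Ed × %ΔP = (-2.66) × (-4.7%) = +12.5020%
%ΔTR ≈ %ΔP + %ΔQ = (-4.7%) + (+12.5020%) = +7.8020%

+7.8%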